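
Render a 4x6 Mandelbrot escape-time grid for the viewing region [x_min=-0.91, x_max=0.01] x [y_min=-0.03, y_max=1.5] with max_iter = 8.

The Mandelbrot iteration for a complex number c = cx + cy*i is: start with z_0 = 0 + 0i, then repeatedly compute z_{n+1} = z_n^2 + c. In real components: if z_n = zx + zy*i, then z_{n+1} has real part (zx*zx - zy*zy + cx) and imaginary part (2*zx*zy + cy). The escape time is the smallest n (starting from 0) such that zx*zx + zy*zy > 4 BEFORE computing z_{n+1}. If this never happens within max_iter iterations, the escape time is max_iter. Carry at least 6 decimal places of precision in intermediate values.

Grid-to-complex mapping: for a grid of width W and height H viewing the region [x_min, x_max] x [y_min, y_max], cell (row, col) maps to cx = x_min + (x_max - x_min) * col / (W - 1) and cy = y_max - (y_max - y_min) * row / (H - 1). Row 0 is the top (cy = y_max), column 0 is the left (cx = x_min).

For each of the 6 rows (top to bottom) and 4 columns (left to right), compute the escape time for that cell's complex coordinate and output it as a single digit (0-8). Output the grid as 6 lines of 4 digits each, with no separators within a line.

(row=0, col=0): c = -0.9100 + 1.5000i → escape time 2
(row=0, col=1): c = -0.6033 + 1.5000i → escape time 2
(row=0, col=2): c = -0.2967 + 1.5000i → escape time 2
(row=0, col=3): c = 0.0100 + 1.5000i → escape time 2
(row=1, col=0): c = -0.9100 + 1.1940i → escape time 3
(row=1, col=1): c = -0.6033 + 1.1940i → escape time 3
(row=1, col=2): c = -0.2967 + 1.1940i → escape time 3
(row=1, col=3): c = 0.0100 + 1.1940i → escape time 3
(row=2, col=0): c = -0.9100 + 0.8880i → escape time 3
(row=2, col=1): c = -0.6033 + 0.8880i → escape time 4
(row=2, col=2): c = -0.2967 + 0.8880i → escape time 7
(row=2, col=3): c = 0.0100 + 0.8880i → escape time 8
(row=3, col=0): c = -0.9100 + 0.5820i → escape time 5
(row=3, col=1): c = -0.6033 + 0.5820i → escape time 8
(row=3, col=2): c = -0.2967 + 0.5820i → escape time 8
(row=3, col=3): c = 0.0100 + 0.5820i → escape time 8
(row=4, col=0): c = -0.9100 + 0.2760i → escape time 8
(row=4, col=1): c = -0.6033 + 0.2760i → escape time 8
(row=4, col=2): c = -0.2967 + 0.2760i → escape time 8
(row=4, col=3): c = 0.0100 + 0.2760i → escape time 8
(row=5, col=0): c = -0.9100 + -0.0300i → escape time 8
(row=5, col=1): c = -0.6033 + -0.0300i → escape time 8
(row=5, col=2): c = -0.2967 + -0.0300i → escape time 8
(row=5, col=3): c = 0.0100 + -0.0300i → escape time 8

Answer: 2222
3333
3478
5888
8888
8888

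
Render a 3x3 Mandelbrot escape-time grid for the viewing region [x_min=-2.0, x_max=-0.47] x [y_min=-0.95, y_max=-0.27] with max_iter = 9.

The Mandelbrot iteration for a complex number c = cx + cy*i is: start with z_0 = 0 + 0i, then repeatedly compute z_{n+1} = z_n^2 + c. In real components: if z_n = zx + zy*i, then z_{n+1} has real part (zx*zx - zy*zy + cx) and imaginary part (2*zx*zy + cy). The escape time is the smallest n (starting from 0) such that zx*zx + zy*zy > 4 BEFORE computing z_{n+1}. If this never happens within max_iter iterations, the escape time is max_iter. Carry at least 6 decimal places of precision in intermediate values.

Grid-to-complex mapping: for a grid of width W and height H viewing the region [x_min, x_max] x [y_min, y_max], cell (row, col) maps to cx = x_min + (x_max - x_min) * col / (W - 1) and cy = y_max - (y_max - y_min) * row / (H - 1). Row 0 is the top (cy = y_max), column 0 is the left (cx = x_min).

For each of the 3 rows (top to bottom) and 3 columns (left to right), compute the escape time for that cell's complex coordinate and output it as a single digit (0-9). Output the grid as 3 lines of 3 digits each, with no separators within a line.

(row=0, col=0): c = -2.0000 + -0.2700i → escape time 1
(row=0, col=1): c = -1.2350 + -0.2700i → escape time 9
(row=0, col=2): c = -0.4700 + -0.2700i → escape time 9
(row=1, col=0): c = -2.0000 + -0.6100i → escape time 1
(row=1, col=1): c = -1.2350 + -0.6100i → escape time 3
(row=1, col=2): c = -0.4700 + -0.6100i → escape time 9
(row=2, col=0): c = -2.0000 + -0.9500i → escape time 1
(row=2, col=1): c = -1.2350 + -0.9500i → escape time 3
(row=2, col=2): c = -0.4700 + -0.9500i → escape time 4

Answer: 199
139
134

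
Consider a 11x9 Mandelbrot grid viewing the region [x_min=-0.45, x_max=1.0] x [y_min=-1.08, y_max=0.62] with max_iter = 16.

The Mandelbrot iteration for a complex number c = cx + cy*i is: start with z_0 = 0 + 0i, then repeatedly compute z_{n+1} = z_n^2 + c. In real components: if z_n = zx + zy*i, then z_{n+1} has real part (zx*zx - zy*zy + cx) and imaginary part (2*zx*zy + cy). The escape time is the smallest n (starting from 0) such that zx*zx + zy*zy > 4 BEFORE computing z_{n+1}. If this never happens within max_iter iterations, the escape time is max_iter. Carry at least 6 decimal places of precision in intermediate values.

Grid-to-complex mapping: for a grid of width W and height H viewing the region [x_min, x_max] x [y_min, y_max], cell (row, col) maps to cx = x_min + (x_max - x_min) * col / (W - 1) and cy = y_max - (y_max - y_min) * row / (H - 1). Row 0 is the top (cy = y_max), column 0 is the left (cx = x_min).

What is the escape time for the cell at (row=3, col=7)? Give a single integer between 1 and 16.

z_0 = 0 + 0i, c = 0.5650 + -0.0175i
Iter 1: z = 0.5650 + -0.0175i, |z|^2 = 0.3195
Iter 2: z = 0.8839 + -0.0373i, |z|^2 = 0.7827
Iter 3: z = 1.3449 + -0.0834i, |z|^2 = 1.8158
Iter 4: z = 2.3669 + -0.2418i, |z|^2 = 5.6605
Escaped at iteration 4

Answer: 4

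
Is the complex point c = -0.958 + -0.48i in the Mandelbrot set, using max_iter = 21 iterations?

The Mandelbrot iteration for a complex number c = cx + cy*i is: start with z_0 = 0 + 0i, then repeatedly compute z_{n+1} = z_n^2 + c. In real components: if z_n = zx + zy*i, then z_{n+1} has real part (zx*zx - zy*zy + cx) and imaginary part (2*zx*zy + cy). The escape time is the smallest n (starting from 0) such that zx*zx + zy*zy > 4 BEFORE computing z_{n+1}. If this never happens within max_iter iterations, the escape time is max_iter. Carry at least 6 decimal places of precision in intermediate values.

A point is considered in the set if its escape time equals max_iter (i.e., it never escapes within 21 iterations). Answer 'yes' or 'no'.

z_0 = 0 + 0i, c = -0.9580 + -0.4800i
Iter 1: z = -0.9580 + -0.4800i, |z|^2 = 1.1482
Iter 2: z = -0.2706 + 0.4397i, |z|^2 = 0.2666
Iter 3: z = -1.0781 + -0.7180i, |z|^2 = 1.6777
Iter 4: z = -0.3113 + 1.0681i, |z|^2 = 1.2377
Iter 5: z = -2.0019 + -1.1449i, |z|^2 = 5.3185
Escaped at iteration 5

Answer: no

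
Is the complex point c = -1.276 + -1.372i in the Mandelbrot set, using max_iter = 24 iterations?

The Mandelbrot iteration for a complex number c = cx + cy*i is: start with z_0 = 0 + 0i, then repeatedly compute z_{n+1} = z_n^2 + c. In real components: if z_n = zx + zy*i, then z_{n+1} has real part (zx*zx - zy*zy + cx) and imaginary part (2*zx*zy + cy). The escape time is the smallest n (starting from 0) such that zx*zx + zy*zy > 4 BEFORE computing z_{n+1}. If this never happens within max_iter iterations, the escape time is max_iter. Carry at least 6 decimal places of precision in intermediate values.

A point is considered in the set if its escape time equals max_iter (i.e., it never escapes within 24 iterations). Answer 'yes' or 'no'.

z_0 = 0 + 0i, c = -1.2760 + -1.3720i
Iter 1: z = -1.2760 + -1.3720i, |z|^2 = 3.5106
Iter 2: z = -1.5302 + 2.1293i, |z|^2 = 6.8756
Escaped at iteration 2

Answer: no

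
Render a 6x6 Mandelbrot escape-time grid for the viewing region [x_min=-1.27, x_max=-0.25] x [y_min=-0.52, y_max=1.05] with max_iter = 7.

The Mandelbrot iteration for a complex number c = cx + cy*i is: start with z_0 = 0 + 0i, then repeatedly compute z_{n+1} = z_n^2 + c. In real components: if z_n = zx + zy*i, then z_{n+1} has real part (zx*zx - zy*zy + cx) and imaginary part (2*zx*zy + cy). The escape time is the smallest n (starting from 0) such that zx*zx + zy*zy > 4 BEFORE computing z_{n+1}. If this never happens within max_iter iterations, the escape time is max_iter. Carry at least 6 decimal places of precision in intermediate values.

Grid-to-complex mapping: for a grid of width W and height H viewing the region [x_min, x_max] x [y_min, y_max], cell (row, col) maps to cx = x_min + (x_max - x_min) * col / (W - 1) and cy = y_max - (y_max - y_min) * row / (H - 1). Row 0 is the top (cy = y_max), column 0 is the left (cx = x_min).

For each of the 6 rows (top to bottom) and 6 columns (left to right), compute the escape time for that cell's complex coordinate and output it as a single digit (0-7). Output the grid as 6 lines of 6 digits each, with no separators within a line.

(row=0, col=0): c = -1.2700 + 1.0500i → escape time 3
(row=0, col=1): c = -1.0660 + 1.0500i → escape time 3
(row=0, col=2): c = -0.8620 + 1.0500i → escape time 3
(row=0, col=3): c = -0.6580 + 1.0500i → escape time 3
(row=0, col=4): c = -0.4540 + 1.0500i → escape time 4
(row=0, col=5): c = -0.2500 + 1.0500i → escape time 6
(row=1, col=0): c = -1.2700 + 0.7360i → escape time 3
(row=1, col=1): c = -1.0660 + 0.7360i → escape time 3
(row=1, col=2): c = -0.8620 + 0.7360i → escape time 4
(row=1, col=3): c = -0.6580 + 0.7360i → escape time 5
(row=1, col=4): c = -0.4540 + 0.7360i → escape time 7
(row=1, col=5): c = -0.2500 + 0.7360i → escape time 7
(row=2, col=0): c = -1.2700 + 0.4220i → escape time 7
(row=2, col=1): c = -1.0660 + 0.4220i → escape time 6
(row=2, col=2): c = -0.8620 + 0.4220i → escape time 7
(row=2, col=3): c = -0.6580 + 0.4220i → escape time 7
(row=2, col=4): c = -0.4540 + 0.4220i → escape time 7
(row=2, col=5): c = -0.2500 + 0.4220i → escape time 7
(row=3, col=0): c = -1.2700 + 0.1080i → escape time 7
(row=3, col=1): c = -1.0660 + 0.1080i → escape time 7
(row=3, col=2): c = -0.8620 + 0.1080i → escape time 7
(row=3, col=3): c = -0.6580 + 0.1080i → escape time 7
(row=3, col=4): c = -0.4540 + 0.1080i → escape time 7
(row=3, col=5): c = -0.2500 + 0.1080i → escape time 7
(row=4, col=0): c = -1.2700 + -0.2060i → escape time 7
(row=4, col=1): c = -1.0660 + -0.2060i → escape time 7
(row=4, col=2): c = -0.8620 + -0.2060i → escape time 7
(row=4, col=3): c = -0.6580 + -0.2060i → escape time 7
(row=4, col=4): c = -0.4540 + -0.2060i → escape time 7
(row=4, col=5): c = -0.2500 + -0.2060i → escape time 7
(row=5, col=0): c = -1.2700 + -0.5200i → escape time 4
(row=5, col=1): c = -1.0660 + -0.5200i → escape time 5
(row=5, col=2): c = -0.8620 + -0.5200i → escape time 5
(row=5, col=3): c = -0.6580 + -0.5200i → escape time 7
(row=5, col=4): c = -0.4540 + -0.5200i → escape time 7
(row=5, col=5): c = -0.2500 + -0.5200i → escape time 7

Answer: 333346
334577
767777
777777
777777
455777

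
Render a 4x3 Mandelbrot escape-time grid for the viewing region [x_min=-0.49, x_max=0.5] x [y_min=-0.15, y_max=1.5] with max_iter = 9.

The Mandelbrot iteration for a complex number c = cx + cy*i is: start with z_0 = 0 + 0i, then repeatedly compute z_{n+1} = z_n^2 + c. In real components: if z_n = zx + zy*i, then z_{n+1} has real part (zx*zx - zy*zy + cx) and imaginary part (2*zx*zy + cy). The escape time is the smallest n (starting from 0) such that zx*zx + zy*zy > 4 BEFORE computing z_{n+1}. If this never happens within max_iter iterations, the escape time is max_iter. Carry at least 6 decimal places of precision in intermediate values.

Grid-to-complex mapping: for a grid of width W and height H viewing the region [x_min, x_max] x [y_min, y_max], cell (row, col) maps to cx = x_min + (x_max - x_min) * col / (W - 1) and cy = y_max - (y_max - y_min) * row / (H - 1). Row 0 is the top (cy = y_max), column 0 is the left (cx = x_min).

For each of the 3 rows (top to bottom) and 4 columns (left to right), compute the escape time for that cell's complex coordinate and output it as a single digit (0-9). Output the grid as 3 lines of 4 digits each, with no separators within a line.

(row=0, col=0): c = -0.4900 + 1.5000i → escape time 2
(row=0, col=1): c = -0.1600 + 1.5000i → escape time 2
(row=0, col=2): c = 0.1700 + 1.5000i → escape time 2
(row=0, col=3): c = 0.5000 + 1.5000i → escape time 2
(row=1, col=0): c = -0.4900 + 0.6750i → escape time 9
(row=1, col=1): c = -0.1600 + 0.6750i → escape time 9
(row=1, col=2): c = 0.1700 + 0.6750i → escape time 8
(row=1, col=3): c = 0.5000 + 0.6750i → escape time 4
(row=2, col=0): c = -0.4900 + -0.1500i → escape time 9
(row=2, col=1): c = -0.1600 + -0.1500i → escape time 9
(row=2, col=2): c = 0.1700 + -0.1500i → escape time 9
(row=2, col=3): c = 0.5000 + -0.1500i → escape time 5

Answer: 2222
9984
9995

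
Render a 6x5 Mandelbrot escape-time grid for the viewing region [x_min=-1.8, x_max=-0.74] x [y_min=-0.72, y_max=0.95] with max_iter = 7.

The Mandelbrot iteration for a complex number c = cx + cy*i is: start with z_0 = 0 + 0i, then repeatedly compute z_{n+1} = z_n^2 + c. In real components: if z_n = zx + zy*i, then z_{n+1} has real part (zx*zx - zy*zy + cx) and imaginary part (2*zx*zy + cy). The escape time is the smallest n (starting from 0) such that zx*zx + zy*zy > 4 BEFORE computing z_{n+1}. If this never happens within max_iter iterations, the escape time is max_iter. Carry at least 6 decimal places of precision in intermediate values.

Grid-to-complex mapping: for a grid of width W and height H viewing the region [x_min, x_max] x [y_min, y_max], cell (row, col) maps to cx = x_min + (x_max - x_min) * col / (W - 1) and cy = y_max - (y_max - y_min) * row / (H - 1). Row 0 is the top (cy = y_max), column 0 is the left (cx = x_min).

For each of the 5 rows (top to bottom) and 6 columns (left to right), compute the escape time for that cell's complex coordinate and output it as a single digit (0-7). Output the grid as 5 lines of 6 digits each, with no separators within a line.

(row=0, col=0): c = -1.8000 + 0.9500i → escape time 1
(row=0, col=1): c = -1.5880 + 0.9500i → escape time 2
(row=0, col=2): c = -1.3760 + 0.9500i → escape time 3
(row=0, col=3): c = -1.1640 + 0.9500i → escape time 3
(row=0, col=4): c = -0.9520 + 0.9500i → escape time 3
(row=0, col=5): c = -0.7400 + 0.9500i → escape time 4
(row=1, col=0): c = -1.8000 + 0.5325i → escape time 3
(row=1, col=1): c = -1.5880 + 0.5325i → escape time 3
(row=1, col=2): c = -1.3760 + 0.5325i → escape time 3
(row=1, col=3): c = -1.1640 + 0.5325i → escape time 4
(row=1, col=4): c = -0.9520 + 0.5325i → escape time 5
(row=1, col=5): c = -0.7400 + 0.5325i → escape time 6
(row=2, col=0): c = -1.8000 + 0.1150i → escape time 4
(row=2, col=1): c = -1.5880 + 0.1150i → escape time 6
(row=2, col=2): c = -1.3760 + 0.1150i → escape time 7
(row=2, col=3): c = -1.1640 + 0.1150i → escape time 7
(row=2, col=4): c = -0.9520 + 0.1150i → escape time 7
(row=2, col=5): c = -0.7400 + 0.1150i → escape time 7
(row=3, col=0): c = -1.8000 + -0.3025i → escape time 4
(row=3, col=1): c = -1.5880 + -0.3025i → escape time 4
(row=3, col=2): c = -1.3760 + -0.3025i → escape time 6
(row=3, col=3): c = -1.1640 + -0.3025i → escape time 7
(row=3, col=4): c = -0.9520 + -0.3025i → escape time 7
(row=3, col=5): c = -0.7400 + -0.3025i → escape time 7
(row=4, col=0): c = -1.8000 + -0.7200i → escape time 2
(row=4, col=1): c = -1.5880 + -0.7200i → escape time 3
(row=4, col=2): c = -1.3760 + -0.7200i → escape time 3
(row=4, col=3): c = -1.1640 + -0.7200i → escape time 3
(row=4, col=4): c = -0.9520 + -0.7200i → escape time 4
(row=4, col=5): c = -0.7400 + -0.7200i → escape time 4

Answer: 123334
333456
467777
446777
233344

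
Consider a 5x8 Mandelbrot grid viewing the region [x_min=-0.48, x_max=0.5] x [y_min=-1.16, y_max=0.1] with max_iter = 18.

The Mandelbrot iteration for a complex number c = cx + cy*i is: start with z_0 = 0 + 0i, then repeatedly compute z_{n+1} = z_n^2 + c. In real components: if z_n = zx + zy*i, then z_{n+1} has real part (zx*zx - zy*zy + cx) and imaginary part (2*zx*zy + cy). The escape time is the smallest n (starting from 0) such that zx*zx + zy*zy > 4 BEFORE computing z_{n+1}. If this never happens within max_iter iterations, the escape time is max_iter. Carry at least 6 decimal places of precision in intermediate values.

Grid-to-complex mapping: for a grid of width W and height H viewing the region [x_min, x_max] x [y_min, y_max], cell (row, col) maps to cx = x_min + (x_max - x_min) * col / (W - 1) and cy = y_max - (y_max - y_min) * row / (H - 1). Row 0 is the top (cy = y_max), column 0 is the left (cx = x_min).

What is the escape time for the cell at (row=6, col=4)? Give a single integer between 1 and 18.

Answer: 3

Derivation:
z_0 = 0 + 0i, c = 0.5000 + -0.9800i
Iter 1: z = 0.5000 + -0.9800i, |z|^2 = 1.2104
Iter 2: z = -0.2104 + -1.9600i, |z|^2 = 3.8859
Iter 3: z = -3.2973 + -0.1552i, |z|^2 = 10.8965
Escaped at iteration 3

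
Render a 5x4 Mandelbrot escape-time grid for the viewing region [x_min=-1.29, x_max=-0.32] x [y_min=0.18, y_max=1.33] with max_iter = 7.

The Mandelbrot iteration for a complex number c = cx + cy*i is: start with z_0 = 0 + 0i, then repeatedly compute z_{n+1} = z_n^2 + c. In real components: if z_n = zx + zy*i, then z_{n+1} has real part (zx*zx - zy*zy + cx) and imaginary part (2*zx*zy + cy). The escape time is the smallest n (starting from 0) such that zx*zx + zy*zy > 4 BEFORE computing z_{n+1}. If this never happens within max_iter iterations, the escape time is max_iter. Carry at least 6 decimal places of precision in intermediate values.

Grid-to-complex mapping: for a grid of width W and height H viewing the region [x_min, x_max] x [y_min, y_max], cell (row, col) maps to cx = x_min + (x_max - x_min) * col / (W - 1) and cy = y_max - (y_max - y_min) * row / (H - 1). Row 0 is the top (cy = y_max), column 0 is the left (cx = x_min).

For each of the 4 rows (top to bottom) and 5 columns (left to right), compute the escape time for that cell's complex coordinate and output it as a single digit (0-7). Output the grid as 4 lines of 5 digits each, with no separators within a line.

Answer: 22222
33345
35577
77777

Derivation:
(row=0, col=0): c = -1.2900 + 1.3300i → escape time 2
(row=0, col=1): c = -1.0475 + 1.3300i → escape time 2
(row=0, col=2): c = -0.8050 + 1.3300i → escape time 2
(row=0, col=3): c = -0.5625 + 1.3300i → escape time 2
(row=0, col=4): c = -0.3200 + 1.3300i → escape time 2
(row=1, col=0): c = -1.2900 + 0.9467i → escape time 3
(row=1, col=1): c = -1.0475 + 0.9467i → escape time 3
(row=1, col=2): c = -0.8050 + 0.9467i → escape time 3
(row=1, col=3): c = -0.5625 + 0.9467i → escape time 4
(row=1, col=4): c = -0.3200 + 0.9467i → escape time 5
(row=2, col=0): c = -1.2900 + 0.5633i → escape time 3
(row=2, col=1): c = -1.0475 + 0.5633i → escape time 5
(row=2, col=2): c = -0.8050 + 0.5633i → escape time 5
(row=2, col=3): c = -0.5625 + 0.5633i → escape time 7
(row=2, col=4): c = -0.3200 + 0.5633i → escape time 7
(row=3, col=0): c = -1.2900 + 0.1800i → escape time 7
(row=3, col=1): c = -1.0475 + 0.1800i → escape time 7
(row=3, col=2): c = -0.8050 + 0.1800i → escape time 7
(row=3, col=3): c = -0.5625 + 0.1800i → escape time 7
(row=3, col=4): c = -0.3200 + 0.1800i → escape time 7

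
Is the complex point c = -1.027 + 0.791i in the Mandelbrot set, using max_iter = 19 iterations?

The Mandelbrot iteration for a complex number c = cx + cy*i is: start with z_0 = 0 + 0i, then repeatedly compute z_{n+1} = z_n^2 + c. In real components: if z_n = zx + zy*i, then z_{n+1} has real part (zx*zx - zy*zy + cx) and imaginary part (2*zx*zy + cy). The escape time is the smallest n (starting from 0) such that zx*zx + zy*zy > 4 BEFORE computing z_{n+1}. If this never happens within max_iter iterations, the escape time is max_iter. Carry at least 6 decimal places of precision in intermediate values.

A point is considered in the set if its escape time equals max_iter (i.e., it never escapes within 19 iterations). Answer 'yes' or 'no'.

Answer: no

Derivation:
z_0 = 0 + 0i, c = -1.0270 + 0.7910i
Iter 1: z = -1.0270 + 0.7910i, |z|^2 = 1.6804
Iter 2: z = -0.5980 + -0.8337i, |z|^2 = 1.0526
Iter 3: z = -1.3645 + 1.7880i, |z|^2 = 5.0590
Escaped at iteration 3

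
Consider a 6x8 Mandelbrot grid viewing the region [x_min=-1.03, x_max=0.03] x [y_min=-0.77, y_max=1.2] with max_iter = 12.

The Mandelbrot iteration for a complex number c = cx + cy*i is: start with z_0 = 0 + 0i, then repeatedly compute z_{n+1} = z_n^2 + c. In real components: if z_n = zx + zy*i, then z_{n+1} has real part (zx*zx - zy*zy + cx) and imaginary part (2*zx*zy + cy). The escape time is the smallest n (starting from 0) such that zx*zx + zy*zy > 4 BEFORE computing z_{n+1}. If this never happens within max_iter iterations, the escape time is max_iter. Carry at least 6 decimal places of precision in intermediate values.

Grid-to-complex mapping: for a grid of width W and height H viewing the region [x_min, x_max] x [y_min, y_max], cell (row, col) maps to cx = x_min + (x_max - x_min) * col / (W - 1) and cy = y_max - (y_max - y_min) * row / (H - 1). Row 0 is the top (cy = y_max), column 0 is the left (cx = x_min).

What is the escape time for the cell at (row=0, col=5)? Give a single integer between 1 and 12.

z_0 = 0 + 0i, c = 0.0300 + 1.2000i
Iter 1: z = 0.0300 + 1.2000i, |z|^2 = 1.4409
Iter 2: z = -1.4091 + 1.2720i, |z|^2 = 3.6035
Iter 3: z = 0.3976 + -2.3848i, |z|^2 = 5.8451
Escaped at iteration 3

Answer: 3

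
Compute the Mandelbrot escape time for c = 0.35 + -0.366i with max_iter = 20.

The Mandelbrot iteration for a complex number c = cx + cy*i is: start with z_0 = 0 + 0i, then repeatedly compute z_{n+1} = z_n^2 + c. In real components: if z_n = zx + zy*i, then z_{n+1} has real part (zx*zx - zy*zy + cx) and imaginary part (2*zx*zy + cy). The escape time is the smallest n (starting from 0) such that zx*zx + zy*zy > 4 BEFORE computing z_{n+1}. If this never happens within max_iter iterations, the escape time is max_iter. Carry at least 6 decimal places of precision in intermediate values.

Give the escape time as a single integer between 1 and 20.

z_0 = 0 + 0i, c = 0.3500 + -0.3660i
Iter 1: z = 0.3500 + -0.3660i, |z|^2 = 0.2565
Iter 2: z = 0.3385 + -0.6222i, |z|^2 = 0.5017
Iter 3: z = 0.0775 + -0.7873i, |z|^2 = 0.6258
Iter 4: z = -0.2638 + -0.4880i, |z|^2 = 0.3077
Iter 5: z = 0.1815 + -0.1085i, |z|^2 = 0.0447
Iter 6: z = 0.3712 + -0.4054i, |z|^2 = 0.3021
Iter 7: z = 0.3234 + -0.6669i, |z|^2 = 0.5494
Iter 8: z = 0.0098 + -0.7974i, |z|^2 = 0.6359
Iter 9: z = -0.2857 + -0.3817i, |z|^2 = 0.2273
Iter 10: z = 0.2860 + -0.1479i, |z|^2 = 0.1037
Iter 11: z = 0.4099 + -0.4506i, |z|^2 = 0.3711
Iter 12: z = 0.3150 + -0.7354i, |z|^2 = 0.6400
Iter 13: z = -0.0916 + -0.8293i, |z|^2 = 0.6961
Iter 14: z = -0.3293 + -0.2141i, |z|^2 = 0.1543
Iter 15: z = 0.4126 + -0.2250i, |z|^2 = 0.2209
Iter 16: z = 0.4696 + -0.5517i, |z|^2 = 0.5249
Iter 17: z = 0.2662 + -0.8842i, |z|^2 = 0.8526
Iter 18: z = -0.3609 + -0.8368i, |z|^2 = 0.8304
Iter 19: z = -0.2199 + 0.2380i, |z|^2 = 0.1050

Answer: 20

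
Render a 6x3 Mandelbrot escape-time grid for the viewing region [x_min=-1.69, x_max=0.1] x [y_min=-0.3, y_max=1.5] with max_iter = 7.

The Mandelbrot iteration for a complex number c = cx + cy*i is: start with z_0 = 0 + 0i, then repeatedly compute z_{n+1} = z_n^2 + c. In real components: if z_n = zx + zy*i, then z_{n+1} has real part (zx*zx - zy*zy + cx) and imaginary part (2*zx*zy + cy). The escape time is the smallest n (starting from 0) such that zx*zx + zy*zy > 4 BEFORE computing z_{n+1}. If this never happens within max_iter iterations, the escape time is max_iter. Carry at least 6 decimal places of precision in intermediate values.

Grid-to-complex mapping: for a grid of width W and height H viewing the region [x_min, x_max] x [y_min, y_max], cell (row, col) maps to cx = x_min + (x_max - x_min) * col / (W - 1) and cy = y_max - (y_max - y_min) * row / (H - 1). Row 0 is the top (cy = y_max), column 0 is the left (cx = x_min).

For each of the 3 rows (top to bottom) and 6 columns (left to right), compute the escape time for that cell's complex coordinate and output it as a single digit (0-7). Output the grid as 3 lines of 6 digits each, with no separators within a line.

Answer: 112222
335777
467777

Derivation:
(row=0, col=0): c = -1.6900 + 1.5000i → escape time 1
(row=0, col=1): c = -1.3320 + 1.5000i → escape time 1
(row=0, col=2): c = -0.9740 + 1.5000i → escape time 2
(row=0, col=3): c = -0.6160 + 1.5000i → escape time 2
(row=0, col=4): c = -0.2580 + 1.5000i → escape time 2
(row=0, col=5): c = 0.1000 + 1.5000i → escape time 2
(row=1, col=0): c = -1.6900 + 0.6000i → escape time 3
(row=1, col=1): c = -1.3320 + 0.6000i → escape time 3
(row=1, col=2): c = -0.9740 + 0.6000i → escape time 5
(row=1, col=3): c = -0.6160 + 0.6000i → escape time 7
(row=1, col=4): c = -0.2580 + 0.6000i → escape time 7
(row=1, col=5): c = 0.1000 + 0.6000i → escape time 7
(row=2, col=0): c = -1.6900 + -0.3000i → escape time 4
(row=2, col=1): c = -1.3320 + -0.3000i → escape time 6
(row=2, col=2): c = -0.9740 + -0.3000i → escape time 7
(row=2, col=3): c = -0.6160 + -0.3000i → escape time 7
(row=2, col=4): c = -0.2580 + -0.3000i → escape time 7
(row=2, col=5): c = 0.1000 + -0.3000i → escape time 7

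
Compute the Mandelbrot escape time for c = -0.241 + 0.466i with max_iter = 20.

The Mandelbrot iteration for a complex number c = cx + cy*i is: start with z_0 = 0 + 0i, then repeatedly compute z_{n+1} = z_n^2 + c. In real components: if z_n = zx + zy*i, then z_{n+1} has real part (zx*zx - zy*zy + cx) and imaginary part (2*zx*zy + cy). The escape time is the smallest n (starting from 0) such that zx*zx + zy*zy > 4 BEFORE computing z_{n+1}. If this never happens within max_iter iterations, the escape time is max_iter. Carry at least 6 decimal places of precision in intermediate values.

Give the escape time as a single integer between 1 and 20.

Answer: 20

Derivation:
z_0 = 0 + 0i, c = -0.2410 + 0.4660i
Iter 1: z = -0.2410 + 0.4660i, |z|^2 = 0.2752
Iter 2: z = -0.4001 + 0.2414i, |z|^2 = 0.2183
Iter 3: z = -0.1392 + 0.2729i, |z|^2 = 0.0938
Iter 4: z = -0.2961 + 0.3900i, |z|^2 = 0.2398
Iter 5: z = -0.3055 + 0.2350i, |z|^2 = 0.1486
Iter 6: z = -0.2029 + 0.3224i, |z|^2 = 0.1451
Iter 7: z = -0.3038 + 0.3351i, |z|^2 = 0.2046
Iter 8: z = -0.2611 + 0.2624i, |z|^2 = 0.1370
Iter 9: z = -0.2417 + 0.3290i, |z|^2 = 0.1667
Iter 10: z = -0.2908 + 0.3070i, |z|^2 = 0.1788
Iter 11: z = -0.2506 + 0.2875i, |z|^2 = 0.1455
Iter 12: z = -0.2608 + 0.3219i, |z|^2 = 0.1716
Iter 13: z = -0.2766 + 0.2981i, |z|^2 = 0.1654
Iter 14: z = -0.2534 + 0.3011i, |z|^2 = 0.1548
Iter 15: z = -0.2675 + 0.3134i, |z|^2 = 0.1698
Iter 16: z = -0.2677 + 0.2983i, |z|^2 = 0.1607
Iter 17: z = -0.2583 + 0.3063i, |z|^2 = 0.1605
Iter 18: z = -0.2681 + 0.3078i, |z|^2 = 0.1666
Iter 19: z = -0.2639 + 0.3010i, |z|^2 = 0.1602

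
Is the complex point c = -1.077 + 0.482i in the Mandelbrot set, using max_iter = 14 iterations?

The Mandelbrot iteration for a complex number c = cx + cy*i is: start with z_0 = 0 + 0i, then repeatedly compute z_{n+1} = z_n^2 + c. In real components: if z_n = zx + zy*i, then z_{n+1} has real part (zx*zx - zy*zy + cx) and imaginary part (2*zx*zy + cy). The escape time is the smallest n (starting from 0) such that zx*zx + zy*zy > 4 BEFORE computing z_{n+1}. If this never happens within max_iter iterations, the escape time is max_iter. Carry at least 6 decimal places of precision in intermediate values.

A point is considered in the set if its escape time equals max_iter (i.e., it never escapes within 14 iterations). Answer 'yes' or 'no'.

z_0 = 0 + 0i, c = -1.0770 + 0.4820i
Iter 1: z = -1.0770 + 0.4820i, |z|^2 = 1.3923
Iter 2: z = -0.1494 + -0.5562i, |z|^2 = 0.3317
Iter 3: z = -1.3641 + 0.6482i, |z|^2 = 2.2808
Iter 4: z = 0.3635 + -1.2864i, |z|^2 = 1.7869
Iter 5: z = -2.5996 + -0.4533i, |z|^2 = 6.9633
Escaped at iteration 5

Answer: no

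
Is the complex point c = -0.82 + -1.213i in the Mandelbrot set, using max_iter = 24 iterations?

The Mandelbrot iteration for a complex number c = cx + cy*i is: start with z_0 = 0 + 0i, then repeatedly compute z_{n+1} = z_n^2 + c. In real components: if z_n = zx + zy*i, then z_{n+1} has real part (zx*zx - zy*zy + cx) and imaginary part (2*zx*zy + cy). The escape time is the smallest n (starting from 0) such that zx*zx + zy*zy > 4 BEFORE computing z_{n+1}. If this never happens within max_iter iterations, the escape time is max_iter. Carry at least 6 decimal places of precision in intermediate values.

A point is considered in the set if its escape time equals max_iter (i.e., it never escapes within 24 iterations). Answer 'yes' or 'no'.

Answer: no

Derivation:
z_0 = 0 + 0i, c = -0.8200 + -1.2130i
Iter 1: z = -0.8200 + -1.2130i, |z|^2 = 2.1438
Iter 2: z = -1.6190 + 0.7763i, |z|^2 = 3.2237
Iter 3: z = 1.1984 + -3.7267i, |z|^2 = 15.3242
Escaped at iteration 3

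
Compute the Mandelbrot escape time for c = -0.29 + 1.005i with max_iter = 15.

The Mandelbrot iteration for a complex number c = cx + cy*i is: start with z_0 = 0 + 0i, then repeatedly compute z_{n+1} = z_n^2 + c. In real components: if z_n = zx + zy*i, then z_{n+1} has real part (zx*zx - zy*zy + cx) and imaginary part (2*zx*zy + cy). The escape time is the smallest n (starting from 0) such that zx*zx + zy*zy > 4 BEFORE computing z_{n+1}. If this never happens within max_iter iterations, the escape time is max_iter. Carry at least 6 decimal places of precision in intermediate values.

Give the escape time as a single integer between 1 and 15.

z_0 = 0 + 0i, c = -0.2900 + 1.0050i
Iter 1: z = -0.2900 + 1.0050i, |z|^2 = 1.0941
Iter 2: z = -1.2159 + 0.4221i, |z|^2 = 1.6566
Iter 3: z = 1.0103 + -0.0215i, |z|^2 = 1.0212
Iter 4: z = 0.7303 + 0.9616i, |z|^2 = 1.4579
Iter 5: z = -0.6814 + 2.4094i, |z|^2 = 6.2695
Escaped at iteration 5

Answer: 5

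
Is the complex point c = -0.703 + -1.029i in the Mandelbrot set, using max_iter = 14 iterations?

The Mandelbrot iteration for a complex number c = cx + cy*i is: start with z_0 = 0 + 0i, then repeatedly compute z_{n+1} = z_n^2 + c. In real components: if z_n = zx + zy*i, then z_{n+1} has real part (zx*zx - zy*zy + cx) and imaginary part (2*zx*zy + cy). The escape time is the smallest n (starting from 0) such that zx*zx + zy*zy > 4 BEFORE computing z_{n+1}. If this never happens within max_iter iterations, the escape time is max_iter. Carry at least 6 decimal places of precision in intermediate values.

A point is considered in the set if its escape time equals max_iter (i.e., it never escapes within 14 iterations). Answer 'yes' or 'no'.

z_0 = 0 + 0i, c = -0.7030 + -1.0290i
Iter 1: z = -0.7030 + -1.0290i, |z|^2 = 1.5530
Iter 2: z = -1.2676 + 0.4178i, |z|^2 = 1.7814
Iter 3: z = 0.7294 + -2.0882i, |z|^2 = 4.8924
Escaped at iteration 3

Answer: no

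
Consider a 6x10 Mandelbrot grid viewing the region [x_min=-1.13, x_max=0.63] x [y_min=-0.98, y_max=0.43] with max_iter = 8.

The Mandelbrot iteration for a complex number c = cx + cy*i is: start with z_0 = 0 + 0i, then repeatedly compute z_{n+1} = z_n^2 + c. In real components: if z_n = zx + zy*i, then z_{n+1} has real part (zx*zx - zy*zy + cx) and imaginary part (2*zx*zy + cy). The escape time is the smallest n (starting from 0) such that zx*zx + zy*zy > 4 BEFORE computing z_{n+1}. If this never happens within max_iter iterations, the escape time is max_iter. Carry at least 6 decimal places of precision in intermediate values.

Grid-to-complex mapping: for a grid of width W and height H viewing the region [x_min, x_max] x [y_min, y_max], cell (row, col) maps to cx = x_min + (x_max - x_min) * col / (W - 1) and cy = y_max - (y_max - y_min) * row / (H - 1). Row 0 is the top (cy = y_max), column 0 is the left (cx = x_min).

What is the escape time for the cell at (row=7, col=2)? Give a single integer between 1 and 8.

z_0 = 0 + 0i, c = -0.4260 + -0.6667i
Iter 1: z = -0.4260 + -0.6667i, |z|^2 = 0.6259
Iter 2: z = -0.6890 + -0.0987i, |z|^2 = 0.4844
Iter 3: z = 0.0389 + -0.5307i, |z|^2 = 0.2832
Iter 4: z = -0.7061 + -0.7080i, |z|^2 = 0.9999
Iter 5: z = -0.4286 + 0.3332i, |z|^2 = 0.2948
Iter 6: z = -0.3533 + -0.9523i, |z|^2 = 1.0318
Iter 7: z = -1.2081 + 0.0063i, |z|^2 = 1.4596

Answer: 8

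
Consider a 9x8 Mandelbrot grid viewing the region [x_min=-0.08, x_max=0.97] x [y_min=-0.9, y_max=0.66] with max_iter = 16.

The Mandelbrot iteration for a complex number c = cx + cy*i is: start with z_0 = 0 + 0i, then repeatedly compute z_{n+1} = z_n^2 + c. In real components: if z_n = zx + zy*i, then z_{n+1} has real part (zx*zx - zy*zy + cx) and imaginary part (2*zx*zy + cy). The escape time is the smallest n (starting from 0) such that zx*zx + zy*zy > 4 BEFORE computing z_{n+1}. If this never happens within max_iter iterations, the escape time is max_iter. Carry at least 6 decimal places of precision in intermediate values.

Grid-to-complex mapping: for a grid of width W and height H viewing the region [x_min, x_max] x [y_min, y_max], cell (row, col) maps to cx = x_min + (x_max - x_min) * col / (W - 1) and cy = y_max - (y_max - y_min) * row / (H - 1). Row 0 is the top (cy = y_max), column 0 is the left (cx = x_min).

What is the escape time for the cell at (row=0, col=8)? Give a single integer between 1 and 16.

z_0 = 0 + 0i, c = 0.9700 + 0.6600i
Iter 1: z = 0.9700 + 0.6600i, |z|^2 = 1.3765
Iter 2: z = 1.4753 + 1.9404i, |z|^2 = 5.9417
Escaped at iteration 2

Answer: 2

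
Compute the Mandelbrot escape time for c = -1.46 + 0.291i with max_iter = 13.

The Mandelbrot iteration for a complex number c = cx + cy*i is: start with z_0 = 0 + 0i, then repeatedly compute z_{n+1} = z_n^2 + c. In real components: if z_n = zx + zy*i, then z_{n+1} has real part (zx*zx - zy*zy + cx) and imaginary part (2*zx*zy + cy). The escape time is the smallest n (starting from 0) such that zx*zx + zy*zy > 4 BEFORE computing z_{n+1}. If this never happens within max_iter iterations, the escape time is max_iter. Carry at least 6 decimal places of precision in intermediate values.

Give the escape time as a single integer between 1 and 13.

z_0 = 0 + 0i, c = -1.4600 + 0.2910i
Iter 1: z = -1.4600 + 0.2910i, |z|^2 = 2.2163
Iter 2: z = 0.5869 + -0.5587i, |z|^2 = 0.6566
Iter 3: z = -1.4277 + -0.3648i, |z|^2 = 2.1714
Iter 4: z = 0.4452 + 1.3328i, |z|^2 = 1.9745
Iter 5: z = -3.0381 + 1.4777i, |z|^2 = 11.4136
Escaped at iteration 5

Answer: 5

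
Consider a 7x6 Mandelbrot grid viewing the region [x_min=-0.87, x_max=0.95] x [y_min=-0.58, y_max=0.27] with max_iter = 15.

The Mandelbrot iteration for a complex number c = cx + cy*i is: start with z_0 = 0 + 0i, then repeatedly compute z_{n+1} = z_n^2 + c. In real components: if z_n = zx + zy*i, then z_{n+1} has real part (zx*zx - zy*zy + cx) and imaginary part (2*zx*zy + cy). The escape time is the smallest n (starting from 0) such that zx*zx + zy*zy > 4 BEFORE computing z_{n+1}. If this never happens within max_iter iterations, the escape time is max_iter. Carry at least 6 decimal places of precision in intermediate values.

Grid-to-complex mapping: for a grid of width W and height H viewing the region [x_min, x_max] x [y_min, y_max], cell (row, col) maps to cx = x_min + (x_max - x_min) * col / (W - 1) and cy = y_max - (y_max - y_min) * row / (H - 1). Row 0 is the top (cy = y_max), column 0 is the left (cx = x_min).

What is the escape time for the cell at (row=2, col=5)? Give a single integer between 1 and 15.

z_0 = 0 + 0i, c = 0.6467 + -0.0700i
Iter 1: z = 0.6467 + -0.0700i, |z|^2 = 0.4231
Iter 2: z = 1.0599 + -0.1605i, |z|^2 = 1.1493
Iter 3: z = 1.7444 + -0.4103i, |z|^2 = 3.2112
Iter 4: z = 3.5212 + -1.5015i, |z|^2 = 14.6530
Escaped at iteration 4

Answer: 4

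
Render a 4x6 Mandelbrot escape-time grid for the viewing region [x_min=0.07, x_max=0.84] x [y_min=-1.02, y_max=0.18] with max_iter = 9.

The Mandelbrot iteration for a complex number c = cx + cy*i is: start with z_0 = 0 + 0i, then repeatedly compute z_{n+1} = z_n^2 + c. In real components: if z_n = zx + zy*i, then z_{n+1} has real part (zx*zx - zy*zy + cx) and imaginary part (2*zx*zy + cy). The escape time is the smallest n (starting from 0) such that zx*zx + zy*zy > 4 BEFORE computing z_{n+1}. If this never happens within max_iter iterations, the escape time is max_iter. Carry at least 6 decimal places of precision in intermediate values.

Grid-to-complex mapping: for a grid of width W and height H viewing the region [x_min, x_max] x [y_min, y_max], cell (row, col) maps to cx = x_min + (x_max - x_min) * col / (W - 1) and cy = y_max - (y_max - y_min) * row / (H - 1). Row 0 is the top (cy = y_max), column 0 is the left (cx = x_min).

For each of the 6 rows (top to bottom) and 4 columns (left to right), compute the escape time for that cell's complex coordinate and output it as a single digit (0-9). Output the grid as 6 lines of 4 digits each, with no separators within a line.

(row=0, col=0): c = 0.0700 + 0.1800i → escape time 9
(row=0, col=1): c = 0.3267 + 0.1800i → escape time 9
(row=0, col=2): c = 0.5833 + 0.1800i → escape time 4
(row=0, col=3): c = 0.8400 + 0.1800i → escape time 3
(row=1, col=0): c = 0.0700 + -0.0600i → escape time 9
(row=1, col=1): c = 0.3267 + -0.0600i → escape time 9
(row=1, col=2): c = 0.5833 + -0.0600i → escape time 4
(row=1, col=3): c = 0.8400 + -0.0600i → escape time 3
(row=2, col=0): c = 0.0700 + -0.3000i → escape time 9
(row=2, col=1): c = 0.3267 + -0.3000i → escape time 9
(row=2, col=2): c = 0.5833 + -0.3000i → escape time 4
(row=2, col=3): c = 0.8400 + -0.3000i → escape time 3
(row=3, col=0): c = 0.0700 + -0.5400i → escape time 9
(row=3, col=1): c = 0.3267 + -0.5400i → escape time 9
(row=3, col=2): c = 0.5833 + -0.5400i → escape time 3
(row=3, col=3): c = 0.8400 + -0.5400i → escape time 3
(row=4, col=0): c = 0.0700 + -0.7800i → escape time 7
(row=4, col=1): c = 0.3267 + -0.7800i → escape time 5
(row=4, col=2): c = 0.5833 + -0.7800i → escape time 3
(row=4, col=3): c = 0.8400 + -0.7800i → escape time 2
(row=5, col=0): c = 0.0700 + -1.0200i → escape time 4
(row=5, col=1): c = 0.3267 + -1.0200i → escape time 3
(row=5, col=2): c = 0.5833 + -1.0200i → escape time 2
(row=5, col=3): c = 0.8400 + -1.0200i → escape time 2

Answer: 9943
9943
9943
9933
7532
4322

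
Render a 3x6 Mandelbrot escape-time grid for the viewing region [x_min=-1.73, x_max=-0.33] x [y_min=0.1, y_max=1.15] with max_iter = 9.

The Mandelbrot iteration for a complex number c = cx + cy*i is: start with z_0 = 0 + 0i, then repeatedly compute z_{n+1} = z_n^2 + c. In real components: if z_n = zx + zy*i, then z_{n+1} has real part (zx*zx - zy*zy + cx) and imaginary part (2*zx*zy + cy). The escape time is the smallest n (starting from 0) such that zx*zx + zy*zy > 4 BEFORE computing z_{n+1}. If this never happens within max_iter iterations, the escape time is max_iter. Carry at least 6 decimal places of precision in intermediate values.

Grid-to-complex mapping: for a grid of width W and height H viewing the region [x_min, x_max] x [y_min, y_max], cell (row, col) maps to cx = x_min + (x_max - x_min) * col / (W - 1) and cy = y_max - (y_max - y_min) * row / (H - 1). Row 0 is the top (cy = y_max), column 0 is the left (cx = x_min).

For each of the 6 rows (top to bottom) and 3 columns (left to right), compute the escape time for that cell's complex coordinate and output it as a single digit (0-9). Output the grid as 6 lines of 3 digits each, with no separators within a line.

(row=0, col=0): c = -1.7300 + 1.1500i → escape time 1
(row=0, col=1): c = -1.0300 + 1.1500i → escape time 3
(row=0, col=2): c = -0.3300 + 1.1500i → escape time 4
(row=1, col=0): c = -1.7300 + 0.9400i → escape time 2
(row=1, col=1): c = -1.0300 + 0.9400i → escape time 3
(row=1, col=2): c = -0.3300 + 0.9400i → escape time 5
(row=2, col=0): c = -1.7300 + 0.7300i → escape time 3
(row=2, col=1): c = -1.0300 + 0.7300i → escape time 3
(row=2, col=2): c = -0.3300 + 0.7300i → escape time 8
(row=3, col=0): c = -1.7300 + 0.5200i → escape time 3
(row=3, col=1): c = -1.0300 + 0.5200i → escape time 5
(row=3, col=2): c = -0.3300 + 0.5200i → escape time 9
(row=4, col=0): c = -1.7300 + 0.3100i → escape time 4
(row=4, col=1): c = -1.0300 + 0.3100i → escape time 9
(row=4, col=2): c = -0.3300 + 0.3100i → escape time 9
(row=5, col=0): c = -1.7300 + 0.1000i → escape time 5
(row=5, col=1): c = -1.0300 + 0.1000i → escape time 9
(row=5, col=2): c = -0.3300 + 0.1000i → escape time 9

Answer: 134
235
338
359
499
599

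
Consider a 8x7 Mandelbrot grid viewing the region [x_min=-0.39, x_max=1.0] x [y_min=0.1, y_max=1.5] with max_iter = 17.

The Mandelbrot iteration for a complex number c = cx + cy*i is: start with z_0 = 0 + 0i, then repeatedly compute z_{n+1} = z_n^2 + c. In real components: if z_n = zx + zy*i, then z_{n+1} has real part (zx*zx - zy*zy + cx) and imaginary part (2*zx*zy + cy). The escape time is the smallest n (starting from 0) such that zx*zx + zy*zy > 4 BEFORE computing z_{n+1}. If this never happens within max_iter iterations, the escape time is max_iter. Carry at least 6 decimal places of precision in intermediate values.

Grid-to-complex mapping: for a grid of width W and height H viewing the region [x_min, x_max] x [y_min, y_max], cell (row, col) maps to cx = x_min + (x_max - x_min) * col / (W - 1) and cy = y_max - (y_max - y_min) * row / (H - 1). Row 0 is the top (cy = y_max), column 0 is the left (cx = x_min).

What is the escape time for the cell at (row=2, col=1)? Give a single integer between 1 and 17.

z_0 = 0 + 0i, c = -0.1914 + 1.0333i
Iter 1: z = -0.1914 + 1.0333i, |z|^2 = 1.1044
Iter 2: z = -1.2226 + 0.6377i, |z|^2 = 1.9013
Iter 3: z = 0.8965 + -0.5260i, |z|^2 = 1.0804
Iter 4: z = 0.3357 + 0.0902i, |z|^2 = 0.1209
Iter 5: z = -0.0869 + 1.0939i, |z|^2 = 1.2042
Iter 6: z = -1.3806 + 0.8433i, |z|^2 = 2.6171
Iter 7: z = 1.0034 + -1.2952i, |z|^2 = 2.6842
Iter 8: z = -0.8622 + -1.5657i, |z|^2 = 3.1948
Iter 9: z = -1.8995 + 3.7332i, |z|^2 = 17.5449
Escaped at iteration 9

Answer: 9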